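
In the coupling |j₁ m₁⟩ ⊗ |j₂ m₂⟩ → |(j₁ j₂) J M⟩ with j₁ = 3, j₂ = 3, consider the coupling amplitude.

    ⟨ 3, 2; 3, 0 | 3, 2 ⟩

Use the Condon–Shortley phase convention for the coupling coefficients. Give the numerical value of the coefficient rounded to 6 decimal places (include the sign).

−√(1/6) ≈ -0.408248

j₁+j₂−J=3  J+j₁−j₂=3  J−j₁+j₂=3  j₁+j₂+J+1=10
(j₁±m₁, j₂±m₂, J±M) = (5,1,3,3,5,1)
P² = 216
sum k=0..1:
  [0] +1/72 = 1/72
  [1] −1/24 = -1/24
S = -1/36
C² = P²·S² = 1/6 ; C = -0.408248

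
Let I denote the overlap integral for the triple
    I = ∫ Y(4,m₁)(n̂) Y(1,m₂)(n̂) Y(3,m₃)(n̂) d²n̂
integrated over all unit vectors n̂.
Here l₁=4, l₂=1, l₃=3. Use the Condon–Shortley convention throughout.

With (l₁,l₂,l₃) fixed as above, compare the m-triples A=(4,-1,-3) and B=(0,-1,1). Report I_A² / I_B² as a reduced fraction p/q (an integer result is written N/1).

14/3

Same 4,1,3: normalisation and zero-m 3j drop out of the ratio.
A: Δ: 2! 6! 0! / 9! → 1/252; sum: t=0:+1/1440 = 1/1440; 3j²(4 1 3; 4 -1 -3) = Δ·Π!·Σ² = 1/9  (sign +1)
B: Δ: 2! 6! 0! / 9! → 1/252; sum: t=0:+1/96 = 1/96; 3j²(4 1 3; 0 -1 1) = Δ·Π!·Σ² = 1/42  (sign +1)
I_A²/I_B² = (1/9)/(1/42) = 14/3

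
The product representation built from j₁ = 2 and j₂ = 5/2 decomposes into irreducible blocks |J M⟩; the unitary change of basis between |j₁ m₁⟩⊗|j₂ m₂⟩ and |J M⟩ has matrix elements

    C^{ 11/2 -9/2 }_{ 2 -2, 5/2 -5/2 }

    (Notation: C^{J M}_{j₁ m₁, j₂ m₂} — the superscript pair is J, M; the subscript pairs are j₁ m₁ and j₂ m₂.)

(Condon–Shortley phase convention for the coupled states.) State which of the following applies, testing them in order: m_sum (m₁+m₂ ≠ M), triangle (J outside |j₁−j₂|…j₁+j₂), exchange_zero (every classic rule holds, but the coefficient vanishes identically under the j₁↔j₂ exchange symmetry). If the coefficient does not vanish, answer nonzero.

m-sum: m₁+m₂ = -2+(-5/2) = -9/2, M = -9/2  ✓
triangle: need |j₁−j₂| ≤ J ≤ j₁+j₂, i.e. J ∈ [1/2, 9/2]; J = 11/2 is outside ✗ ⇒ coefficient is 0

triangle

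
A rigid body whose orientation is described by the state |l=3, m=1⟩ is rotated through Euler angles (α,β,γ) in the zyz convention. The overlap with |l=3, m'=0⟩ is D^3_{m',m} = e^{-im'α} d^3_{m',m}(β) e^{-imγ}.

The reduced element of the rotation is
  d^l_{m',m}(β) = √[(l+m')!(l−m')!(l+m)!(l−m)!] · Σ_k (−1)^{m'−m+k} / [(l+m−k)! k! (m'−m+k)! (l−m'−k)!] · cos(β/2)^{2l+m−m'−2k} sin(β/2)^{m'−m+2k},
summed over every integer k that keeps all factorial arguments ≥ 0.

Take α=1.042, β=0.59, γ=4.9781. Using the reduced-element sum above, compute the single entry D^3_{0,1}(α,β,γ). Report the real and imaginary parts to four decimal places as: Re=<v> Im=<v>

D^3_{0,1}(1.0420,0.5900,4.9781) = e^{-i·0·1.0420}·d^3_{0,1}(0.5900)·e^{-i·1·4.9781}. Compute d first:
Half-angle: c=0.956802, s=0.290740. N=√(6·6·24·2)=41.569219
The bounds max(0,m−m')=1 and min(l+m,l−m')=3 give 3 terms
  k=1: (−1)^0·41.5692/(12)·0.9568^5·0.2907^1 = +0.807618
  k=2: (−1)^1·41.5692/(4)·0.9568^3·0.2907^3 = -0.223713
  k=3: (−1)^2·41.5692/(12)·0.9568^1·0.2907^5 = +0.006886
d^3_{0,1}(0.5900) = +0.807618 -0.223713 +0.006886 = +0.590790
D = (+1.000000+0.000000i)·(+0.590790)·(+0.262595+0.964906i) = +0.155139+0.570057i

Re=0.1551 Im=0.5701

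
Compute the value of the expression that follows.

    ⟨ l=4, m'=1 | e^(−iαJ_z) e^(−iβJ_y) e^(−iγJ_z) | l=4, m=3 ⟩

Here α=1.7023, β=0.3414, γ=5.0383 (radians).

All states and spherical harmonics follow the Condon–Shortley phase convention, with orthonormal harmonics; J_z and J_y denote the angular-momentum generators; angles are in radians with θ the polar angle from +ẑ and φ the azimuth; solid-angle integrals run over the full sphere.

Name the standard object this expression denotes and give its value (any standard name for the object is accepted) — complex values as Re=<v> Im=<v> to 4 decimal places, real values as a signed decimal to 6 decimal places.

Wigner D-matrix element, Re=-0.0888 Im=0.1785

This is a Wigner D-matrix element — the rotation-matrix element ⟨l m'| R(α,β,γ) |l m⟩ in the angular-momentum basis.
D^4_{1,3}(1.7023,0.3414,5.0383) = e^{-i·1·1.7023}·d^4_{1,3}(0.3414)·e^{-i·3·5.0383}. Compute d first:
Half-angle: c=0.985466, s=0.169872. N=√(120·6·5040·1)=1904.940944
Admissible k: 2..3 (factorial args all ≥0)
  k=2: (−1)^0·1904.9409/(240)·0.9855^6·0.1699^2 = +0.209780
  k=3: (−1)^1·1904.9409/(144)·0.9855^4·0.1699^4 = -0.010389
d^4_{1,3}(0.3414) = +0.209780 -0.010389 = +0.199391
Attach z-rotation phases: D = e^{-i(1)(1.7023)}·(+0.199391)·e^{-i(3)(5.0383)} = -0.088798+0.178527i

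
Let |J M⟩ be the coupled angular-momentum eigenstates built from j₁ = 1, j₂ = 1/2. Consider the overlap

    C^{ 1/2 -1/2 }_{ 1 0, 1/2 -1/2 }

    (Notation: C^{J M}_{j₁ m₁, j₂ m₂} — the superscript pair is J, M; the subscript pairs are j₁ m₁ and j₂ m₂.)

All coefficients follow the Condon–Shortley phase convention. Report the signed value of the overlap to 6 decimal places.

+√(1/3) = +0.577350

√[2·1!1!0!/3! · 1!1!0!1!0!1!] = √(1/3)
  +(−1)^0/∏(0,1,1,0,0,0)! = 1  (running 1)
⟨..|..⟩ = √(1/3)·(1) = +0.577350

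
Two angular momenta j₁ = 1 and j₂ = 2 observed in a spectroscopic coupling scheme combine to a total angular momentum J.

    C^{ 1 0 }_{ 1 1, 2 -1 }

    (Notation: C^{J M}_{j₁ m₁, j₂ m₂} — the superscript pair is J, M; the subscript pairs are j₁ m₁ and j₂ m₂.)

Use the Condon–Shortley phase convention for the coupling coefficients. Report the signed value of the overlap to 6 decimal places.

√[3·2!0!2!/5! · 2!0!1!3!1!1!] = √(6/5)
  +(−1)^0/∏(0,2,0,1,0,1)! = 1/2  (running 1/2)
⟨..|..⟩ = √(6/5)·(1/2) = +0.547723

+0.547723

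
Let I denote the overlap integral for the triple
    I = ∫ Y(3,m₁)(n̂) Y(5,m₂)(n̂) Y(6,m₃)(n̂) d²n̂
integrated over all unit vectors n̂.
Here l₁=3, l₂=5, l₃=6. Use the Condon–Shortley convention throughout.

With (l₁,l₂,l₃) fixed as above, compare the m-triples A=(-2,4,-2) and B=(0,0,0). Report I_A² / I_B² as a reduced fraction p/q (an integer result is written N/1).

45/49

Shared (l₁,l₂,l₃)=(3,5,6): N and (l;000)² cancel in I_A²/I_B².
A: Δ = 2!·4!·8!/15! = 1/675675; Racah Σ t=1..2: t=1:−1/967680 t=2:+1/60480 = 1/64512; ⇒ 3j(3 5 6; -2 4 -2)² = 15/1001, sgn +1
B: Δ = 2!·4!·8!/15! = 1/675675; Racah Σ t=0..2: t=0:+1/8640 t=1:−1/2304 t=2:+1/8640 = -7/34560; ⇒ 3j(3 5 6; 0 0 0)² = 7/429, sgn -1
I_A²/I_B² = (15/1001)/(7/429) = 45/49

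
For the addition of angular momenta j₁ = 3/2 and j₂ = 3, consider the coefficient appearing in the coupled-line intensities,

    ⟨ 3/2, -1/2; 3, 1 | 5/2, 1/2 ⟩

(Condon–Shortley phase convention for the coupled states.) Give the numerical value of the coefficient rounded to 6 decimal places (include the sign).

√[6·2!1!4!/8! · 1!2!4!2!3!2!] = √(288/35)
  +(−1)^1/∏(1,1,1,3,0,1)! = -1/6  (running -1/6)
  +(−1)^2/∏(2,0,0,2,1,2)! = 1/8  (running -1/24)
⟨..|..⟩ = √(288/35)·(-1/24) = -0.119523

-0.119523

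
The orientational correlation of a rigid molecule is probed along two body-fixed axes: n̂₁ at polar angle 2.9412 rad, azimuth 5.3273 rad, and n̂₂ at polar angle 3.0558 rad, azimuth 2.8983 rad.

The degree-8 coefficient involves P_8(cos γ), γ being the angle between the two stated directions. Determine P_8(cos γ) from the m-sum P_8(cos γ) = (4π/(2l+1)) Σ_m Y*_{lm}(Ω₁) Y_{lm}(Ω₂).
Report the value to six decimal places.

Term-by-term m-sum for l=8 (normalisation 4π/17 = 0.739198):
  term(m=-8) = +0.000000+0.000000i   from Y*(Ω₁)=+0.000000-0.000001i, Y(Ω₂)=-0.000000+0.000000i
  term(m=-7) = -0.000000-0.000000i   from Y*(Ω₁)=-0.000023+0.000010i, Y(Ω₂)=-0.000000+0.000000i
  term(m=-6) = -0.000000+0.000000i   from Y*(Ω₁)=+0.000268+0.000163i, Y(Ω₂)=+0.000000+0.000002i
  term(m=-5) = +0.000000-0.000000i   from Y*(Ω₁)=-0.000190-0.002834i, Y(Ω₂)=+0.000015+0.000042i
  term(m=-4) = -0.000013-0.000004i   from Y*(Ω₁)=-0.014836+0.012045i, Y(Ω₂)=+0.000403+0.000592i
  term(m=-3) = +0.000434+0.000682i   from Y*(Ω₁)=+0.090998+0.025571i, Y(Ω₂)=+0.006374+0.005703i
  term(m=-2) = +0.003436-0.023430i   from Y*(Ω₁)=-0.108838-0.306730i, Y(Ω₂)=+0.064315+0.034023i
  term(m=-1) = -0.202129+0.174649i   from Y*(Ω₁)=-0.388987+0.550774i, Y(Ω₂)=+0.384500+0.095436i
  term(m=+0) = +0.467997+0.000000i   from Y*(Ω₁)=+0.461538-0.000000i, Y(Ω₂)=+1.013995+0.000000i
  term(m=+1) = -0.202129-0.174649i   from Y*(Ω₁)=+0.388987+0.550774i, Y(Ω₂)=-0.384500+0.095436i
  term(m=+2) = +0.003436+0.023430i   from Y*(Ω₁)=-0.108838+0.306730i, Y(Ω₂)=+0.064315-0.034023i
  term(m=+3) = +0.000434-0.000682i   from Y*(Ω₁)=-0.090998+0.025571i, Y(Ω₂)=-0.006374+0.005703i
  term(m=+4) = -0.000013+0.000004i   from Y*(Ω₁)=-0.014836-0.012045i, Y(Ω₂)=+0.000403-0.000592i
  term(m=+5) = +0.000000+0.000000i   from Y*(Ω₁)=+0.000190-0.002834i, Y(Ω₂)=-0.000015+0.000042i
  term(m=+6) = -0.000000-0.000000i   from Y*(Ω₁)=+0.000268-0.000163i, Y(Ω₂)=+0.000000-0.000002i
  term(m=+7) = -0.000000+0.000000i   from Y*(Ω₁)=+0.000023+0.000010i, Y(Ω₂)=+0.000000+0.000000i
  term(m=+8) = +0.000000-0.000000i   from Y*(Ω₁)=+0.000000+0.000001i, Y(Ω₂)=-0.000000-0.000000i
Accumulated sum +0.071453-0.000000i; after 4π/(2l+1) scaling, +0.052818-0.000000i ⇒ P_8 = 0.052818

0.052818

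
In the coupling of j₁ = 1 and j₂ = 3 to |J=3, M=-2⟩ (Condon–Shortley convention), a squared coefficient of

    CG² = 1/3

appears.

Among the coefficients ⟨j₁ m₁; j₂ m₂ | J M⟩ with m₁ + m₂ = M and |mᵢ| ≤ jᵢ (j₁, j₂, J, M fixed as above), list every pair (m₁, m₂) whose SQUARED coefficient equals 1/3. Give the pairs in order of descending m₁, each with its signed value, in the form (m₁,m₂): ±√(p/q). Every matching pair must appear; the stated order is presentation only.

Admissible pairs with m₁+m₂ = M = -2: (-1,-1), (0,-2), (1,-3)
  (m₁,m₂)=(1,-3): CG² = 1/4, CG = +√(1/4)
  (m₁,m₂)=(0,-2): CG² = 1/3, CG = +√(1/3)   ← matches the target
  (m₁,m₂)=(-1,-1): CG² = 5/12, CG = −√(5/12)
Pairs with CG² = 1/3: (0,-2): +√(1/3)

(0,-2): +√(1/3)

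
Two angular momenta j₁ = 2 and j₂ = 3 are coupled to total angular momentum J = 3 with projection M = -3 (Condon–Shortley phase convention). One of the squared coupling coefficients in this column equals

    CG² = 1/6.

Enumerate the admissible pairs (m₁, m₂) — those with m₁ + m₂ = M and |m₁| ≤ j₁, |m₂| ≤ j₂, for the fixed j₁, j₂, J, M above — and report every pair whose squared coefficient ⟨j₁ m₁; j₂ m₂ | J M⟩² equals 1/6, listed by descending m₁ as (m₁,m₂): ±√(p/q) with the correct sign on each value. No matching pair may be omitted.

Admissible pairs with m₁+m₂ = M = -3: (-2,-1), (-1,-2), (0,-3)
  (m₁,m₂)=(0,-3): CG² = 5/12, CG = +√(5/12)
  (m₁,m₂)=(-1,-2): CG² = 5/12, CG = −√(5/12)
  (m₁,m₂)=(-2,-1): CG² = 1/6, CG = +√(1/6)   ← matches the target
Pairs with CG² = 1/6: (-2,-1): +√(1/6)

(-2,-1): +√(1/6)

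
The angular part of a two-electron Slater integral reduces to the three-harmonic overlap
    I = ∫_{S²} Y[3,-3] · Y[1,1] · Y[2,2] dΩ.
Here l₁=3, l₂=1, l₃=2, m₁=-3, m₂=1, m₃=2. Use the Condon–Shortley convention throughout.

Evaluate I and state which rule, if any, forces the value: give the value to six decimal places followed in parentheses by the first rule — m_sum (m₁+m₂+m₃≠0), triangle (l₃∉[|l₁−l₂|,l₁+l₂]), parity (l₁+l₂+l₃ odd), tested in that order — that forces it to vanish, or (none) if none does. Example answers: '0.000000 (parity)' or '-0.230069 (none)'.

Rules hold: Σm=0, L=6 even, 2≤2≤4.
N = 7·3·5 = 105
Δ = 2!·4!·0!/7! = 1/105
Racah Σ t=1..1: t=1:−1/4 = -1/4
⇒ 3j(3 1 2; 0 0 0)² = 3/35, sgn -1
Racah Σ t=2..2: t=2:+1/48 = 1/48
⇒ 3j(3 1 2; -3 1 2)² = 1/7, sgn +1
4πI² = N·(3j₀)²·(3jₘ)² = 9/7
I = -1·√(1.28571/4π) = -0.31986543
No selection rule forces the value: the integral is nonzero (none).

-0.319865 (none)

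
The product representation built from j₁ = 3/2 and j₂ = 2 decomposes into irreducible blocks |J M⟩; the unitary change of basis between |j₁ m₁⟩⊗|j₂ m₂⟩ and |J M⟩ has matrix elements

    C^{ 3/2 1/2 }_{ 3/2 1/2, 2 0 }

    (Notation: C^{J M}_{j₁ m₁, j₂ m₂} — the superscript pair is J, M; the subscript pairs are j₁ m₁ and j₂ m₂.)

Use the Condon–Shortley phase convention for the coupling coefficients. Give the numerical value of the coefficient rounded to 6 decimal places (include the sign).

√[4·2!1!2!/6! · 2!1!2!2!2!1!] = √(16/45)
  +(−1)^0/∏(0,2,1,2,0,0)! = 1/4  (running 1/4)
  +(−1)^1/∏(1,1,0,1,1,1)! = -1  (running -3/4)
⟨..|..⟩ = √(16/45)·(-3/4) = -0.447214

−√(1/5) = -0.447214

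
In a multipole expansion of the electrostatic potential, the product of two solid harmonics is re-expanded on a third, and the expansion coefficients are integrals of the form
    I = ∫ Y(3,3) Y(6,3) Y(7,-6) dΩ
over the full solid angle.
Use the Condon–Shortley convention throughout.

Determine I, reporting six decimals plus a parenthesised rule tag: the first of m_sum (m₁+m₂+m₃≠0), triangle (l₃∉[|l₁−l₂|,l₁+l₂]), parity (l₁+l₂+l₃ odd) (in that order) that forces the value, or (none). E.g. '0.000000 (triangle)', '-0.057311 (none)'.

-0.153803 (none)

m-sum 0 ✓  L=16 even ✓  3≤7≤9 ✓
Π(2lᵢ+1) = 7×13×15 = 1365
triangle coeff Δ(3,6,7) = 1/2042040
Σ_t [0,2]: t=0:+1/207360 t=1:−1/57600 t=2:+1/207360 = -1/129600
(3j)²=168/12155 [(3 6 7; 0 0 0)], sign=+1
Σ_t [0,0]: t=0:+1/17418240 = 1/17418240
(3j)²=15/952 [(3 6 7; 3 3 -6)], sign=-1
⇒ 4πI² = 945/3179
I = (-1)√(945/3179/(4π)) = -0.15380332
No selection rule forces the value: the integral is nonzero (none).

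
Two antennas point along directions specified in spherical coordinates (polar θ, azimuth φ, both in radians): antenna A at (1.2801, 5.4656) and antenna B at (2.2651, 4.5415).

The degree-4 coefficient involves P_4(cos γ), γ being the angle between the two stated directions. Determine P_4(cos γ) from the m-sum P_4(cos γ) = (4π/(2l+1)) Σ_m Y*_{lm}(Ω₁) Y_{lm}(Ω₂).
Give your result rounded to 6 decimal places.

0.141098

Term-by-term m-sum for l=4 (normalisation 4π/9 = 1.396263):
  term(m=-4) = -0.048913-0.030314i   from Y*(Ω₁)=-0.369725+0.047866i, Y(Ω₂)=+0.119676+0.097483i
  term(m=-3) = +0.106940-0.041391i   from Y*(Ω₁)=-0.243536-0.200523i, Y(Ω₂)=-0.178296+0.316765i
  term(m=-2) = +0.013172-0.046259i   from Y*(Ω₁)=+0.008394+0.130206i, Y(Ω₂)=-0.347310-0.123552i
  term(m=-1) = -0.005923-0.007845i   from Y*(Ω₁)=-0.215467+0.229804i, Y(Ω₂)=-0.005307+0.030750i
  term(m=+0) = -0.029497+0.000000i   from Y*(Ω₁)=+0.081633-0.000000i, Y(Ω₂)=-0.361334+0.000000i
  term(m=+1) = -0.005923+0.007845i   from Y*(Ω₁)=+0.215467+0.229804i, Y(Ω₂)=+0.005307+0.030750i
  term(m=+2) = +0.013172+0.046259i   from Y*(Ω₁)=+0.008394-0.130206i, Y(Ω₂)=-0.347310+0.123552i
  term(m=+3) = +0.106940+0.041391i   from Y*(Ω₁)=+0.243536-0.200523i, Y(Ω₂)=+0.178296+0.316765i
  term(m=+4) = -0.048913+0.030314i   from Y*(Ω₁)=-0.369725-0.047866i, Y(Ω₂)=+0.119676-0.097483i
Total Σ_m = +0.101054+0.000000i. Multiply by 1.396263: +0.141098+0.000000i. P_4(cos γ) = 0.141098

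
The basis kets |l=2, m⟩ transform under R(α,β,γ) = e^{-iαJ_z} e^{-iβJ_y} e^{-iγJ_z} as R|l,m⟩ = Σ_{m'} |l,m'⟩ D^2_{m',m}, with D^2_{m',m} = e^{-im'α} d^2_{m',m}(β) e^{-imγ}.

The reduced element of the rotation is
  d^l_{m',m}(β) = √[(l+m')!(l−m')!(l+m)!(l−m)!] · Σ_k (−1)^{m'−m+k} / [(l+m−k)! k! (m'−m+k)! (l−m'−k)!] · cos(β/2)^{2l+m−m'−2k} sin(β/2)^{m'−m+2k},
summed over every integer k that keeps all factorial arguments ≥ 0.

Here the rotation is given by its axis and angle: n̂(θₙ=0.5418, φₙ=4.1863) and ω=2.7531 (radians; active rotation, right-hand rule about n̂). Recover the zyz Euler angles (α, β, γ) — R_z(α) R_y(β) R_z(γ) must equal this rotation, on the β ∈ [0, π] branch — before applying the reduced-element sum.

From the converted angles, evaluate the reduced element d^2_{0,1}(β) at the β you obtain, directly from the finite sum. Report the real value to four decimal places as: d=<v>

Axis–angle → zyz. n̂ = (sinθₙcosφₙ, sinθₙsinφₙ, cosθₙ) = (-0.258951, -0.445948, +0.856782), ω = 2.7531.
R = I cosω + sinω [n̂]ₓ + (1−cosω) n̂n̂ᵀ gives
  R = [-0.796367, -0.102192, -0.596118; +0.546895, -0.542562, -0.637599; -0.258273, -0.833777, +0.487967]
β = atan2(√(R₁₃²+R₂₃²), R₃₃) = 1.061038; α = atan2(R₂₃, R₁₃) mod 2π = 3.960601; γ = atan2(R₃₂, −R₃₁) mod 2π = 5.012779
d^2_{0,1}(β=1.0610) via the finite sum:
Half-angle: c=0.862545, s=0.505981. N=√(2·2·6·1)=4.898979
The bounds max(0,m−m')=1 and min(l+m,l−m')=2 give 2 terms
  k=1: (−1)^0·4.8990/(2)·0.8625^3·0.5060^1 = +0.795343
  k=2: (−1)^1·4.8990/(2)·0.8625^1·0.5060^3 = -0.273690
d^2_{0,1}(1.0610) = +0.795343 -0.273690 = +0.521653

d=0.5217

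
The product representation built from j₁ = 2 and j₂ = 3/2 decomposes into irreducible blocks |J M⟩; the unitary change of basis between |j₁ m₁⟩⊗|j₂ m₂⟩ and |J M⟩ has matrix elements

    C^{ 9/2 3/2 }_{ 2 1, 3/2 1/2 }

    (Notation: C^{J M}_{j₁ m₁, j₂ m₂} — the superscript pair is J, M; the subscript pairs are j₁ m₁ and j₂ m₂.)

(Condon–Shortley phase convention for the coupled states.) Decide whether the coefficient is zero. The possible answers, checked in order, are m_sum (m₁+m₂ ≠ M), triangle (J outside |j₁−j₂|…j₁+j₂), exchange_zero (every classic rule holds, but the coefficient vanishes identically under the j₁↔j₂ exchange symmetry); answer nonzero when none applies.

m-sum: m₁+m₂ = 1+1/2 = 3/2, M = 3/2  ✓
triangle: need |j₁−j₂| ≤ J ≤ j₁+j₂, i.e. J ∈ [1/2, 7/2]; J = 9/2 is outside ✗ ⇒ coefficient is 0

triangle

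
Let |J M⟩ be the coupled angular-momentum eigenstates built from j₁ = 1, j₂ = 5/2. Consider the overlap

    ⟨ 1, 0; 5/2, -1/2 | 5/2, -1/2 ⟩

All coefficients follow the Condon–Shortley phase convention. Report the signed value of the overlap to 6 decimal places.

j₁+j₂−J=1  J+j₁−j₂=1  J−j₁+j₂=4  j₁+j₂+J+1=7
(j₁±m₁, j₂±m₂, J±M) = (1,1,2,3,2,3)
P² = 144/35
sum k=0..1:
  [0] +1/4 = 1/4
  [1] −1/6 = -1/6
S = 1/12
C² = P²·S² = 1/35 ; C = +0.169031

+0.169031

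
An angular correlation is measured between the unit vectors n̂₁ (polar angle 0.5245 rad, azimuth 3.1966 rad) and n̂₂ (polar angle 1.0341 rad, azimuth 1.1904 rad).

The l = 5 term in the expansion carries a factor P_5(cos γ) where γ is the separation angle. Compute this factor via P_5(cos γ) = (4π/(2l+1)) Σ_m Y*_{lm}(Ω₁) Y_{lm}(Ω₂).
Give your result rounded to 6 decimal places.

Expand P_5 via completeness: Σ_{m} conj(Y_{5,m}) at Ω₁ times Y_{5,m} at Ω₂ —
  term(m=-5) = (-0.002614, -0.001812)   from Y*(Ω₁)=(-0.014068, -0.003970), Y(Ω₂)=(0.205759, 0.070750)
  term(m=-4) = (-0.005560, 0.032231)   from Y*(Ω₁)=(0.077972, 0.017438), Y(Ω₂)=(0.020137, 0.408863)
  term(m=-3) = (0.071539, -0.019383)   from Y*(Ω₁)=(-0.246118, -0.040988), Y(Ω₂)=(-0.270066, 0.123729)
  term(m=-2) = (0.040822, 0.048467)   from Y*(Ω₁)=(0.456217, 0.050394), Y(Ω₂)=(0.099995, 0.095191)
  term(m=-1) = (0.052426, -0.112702)   from Y*(Ω₁)=(-0.368156, -0.020272), Y(Ω₂)=(-0.125167, 0.313017)
  term(m=+0) = (-0.012673, -0.000000)   from Y*(Ω₁)=(-0.210718, -0.000000), Y(Ω₂)=(0.060142, 0.000000)
  term(m=+1) = (0.052426, 0.112702)   from Y*(Ω₁)=(0.368156, -0.020272), Y(Ω₂)=(0.125167, 0.313017)
  term(m=+2) = (0.040822, -0.048467)   from Y*(Ω₁)=(0.456217, -0.050394), Y(Ω₂)=(0.099995, -0.095191)
  term(m=+3) = (0.071539, 0.019383)   from Y*(Ω₁)=(0.246118, -0.040988), Y(Ω₂)=(0.270066, 0.123729)
  term(m=+4) = (-0.005560, -0.032231)   from Y*(Ω₁)=(0.077972, -0.017438), Y(Ω₂)=(0.020137, -0.408863)
  term(m=+5) = (-0.002614, 0.001812)   from Y*(Ω₁)=(0.014068, -0.003970), Y(Ω₂)=(-0.205759, 0.070750)
Σ over m = (0.300556, 0.000000); ×(4π/11) → (0.343354, 0.000000). Real part: 0.343354

0.343354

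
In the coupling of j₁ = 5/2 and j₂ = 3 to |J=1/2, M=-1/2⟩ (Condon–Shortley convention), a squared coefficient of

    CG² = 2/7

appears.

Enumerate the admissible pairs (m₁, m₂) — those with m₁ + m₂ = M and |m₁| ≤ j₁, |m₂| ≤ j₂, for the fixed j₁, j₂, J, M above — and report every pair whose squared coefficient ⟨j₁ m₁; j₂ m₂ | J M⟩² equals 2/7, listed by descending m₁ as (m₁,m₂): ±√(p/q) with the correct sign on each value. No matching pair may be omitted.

Admissible pairs with m₁+m₂ = M = -1/2: (-5/2,2), (-3/2,1), (-1/2,0), (1/2,-1), (3/2,-2), (5/2,-3)
  (m₁,m₂)=(5/2,-3): CG² = 2/7, CG = +√(2/7)   ← matches the target
  (m₁,m₂)=(3/2,-2): CG² = 5/21, CG = −√(5/21)
  (m₁,m₂)=(1/2,-1): CG² = 4/21, CG = +√(4/21)
  (m₁,m₂)=(-1/2,0): CG² = 1/7, CG = −√(1/7)
  (m₁,m₂)=(-3/2,1): CG² = 2/21, CG = +√(2/21)
  (m₁,m₂)=(-5/2,2): CG² = 1/21, CG = −√(1/21)
Pairs with CG² = 2/7: (5/2,-3): +√(2/7)

(5/2,-3): +√(2/7)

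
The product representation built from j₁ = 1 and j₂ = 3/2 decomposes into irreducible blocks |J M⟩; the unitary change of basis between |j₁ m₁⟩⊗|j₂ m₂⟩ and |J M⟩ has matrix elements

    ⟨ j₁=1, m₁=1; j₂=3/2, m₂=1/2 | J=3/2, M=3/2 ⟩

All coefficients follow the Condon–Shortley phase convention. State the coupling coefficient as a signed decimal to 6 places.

+√(2/5) = +0.632456

j₁+j₂−J=1  J+j₁−j₂=1  J−j₁+j₂=2  j₁+j₂+J+1=5
(j₁±m₁, j₂±m₂, J±M) = (2,0,2,1,3,0)
P² = 8/5
sum k=0..0:
  [0] +1/2 = 1/2
S = 1/2
C² = P²·S² = 2/5 ; C = +0.632456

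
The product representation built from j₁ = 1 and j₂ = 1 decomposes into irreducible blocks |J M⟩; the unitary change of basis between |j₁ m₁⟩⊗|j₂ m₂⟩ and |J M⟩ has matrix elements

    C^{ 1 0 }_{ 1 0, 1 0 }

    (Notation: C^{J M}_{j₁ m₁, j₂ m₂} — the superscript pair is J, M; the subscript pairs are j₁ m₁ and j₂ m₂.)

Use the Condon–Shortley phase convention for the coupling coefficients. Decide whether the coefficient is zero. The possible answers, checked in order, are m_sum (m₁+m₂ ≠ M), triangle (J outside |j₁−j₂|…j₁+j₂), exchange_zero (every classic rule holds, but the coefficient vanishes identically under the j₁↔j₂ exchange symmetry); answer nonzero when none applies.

exchange_zero

m-sum: m₁+m₂ = 0+0 = 0, M = 0  ✓
triangle: |j₁−j₂| = 0 ≤ J = 1 ≤ j₁+j₂ = 2  ✓
exchange: j₁=j₂ and m₁=m₂, and (−1)^(j₁+j₂−J) = (−1)^1 = −1 forces ⟨j₁m₁;j₂m₂|JM⟩ = −⟨j₂m₂;j₁m₁|JM⟩ = −⟨j₁m₁;j₂m₂|JM⟩ ⇒ the coefficient vanishes identically
Racah sum check: Σ_k collapses to 0 ⇒ CG = 0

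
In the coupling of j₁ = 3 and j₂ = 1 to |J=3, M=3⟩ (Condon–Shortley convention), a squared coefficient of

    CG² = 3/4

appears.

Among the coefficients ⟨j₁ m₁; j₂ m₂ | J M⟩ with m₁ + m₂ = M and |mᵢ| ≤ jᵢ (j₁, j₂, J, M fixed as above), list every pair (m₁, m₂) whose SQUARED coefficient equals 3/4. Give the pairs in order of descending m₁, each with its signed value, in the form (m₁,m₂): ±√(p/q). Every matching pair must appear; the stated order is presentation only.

Admissible pairs with m₁+m₂ = M = 3: (2,1), (3,0)
  (m₁,m₂)=(3,0): CG² = 3/4, CG = +√(3/4)   ← matches the target
  (m₁,m₂)=(2,1): CG² = 1/4, CG = −√(1/4)
Pairs with CG² = 3/4: (3,0): +√(3/4)

(3,0): +√(3/4)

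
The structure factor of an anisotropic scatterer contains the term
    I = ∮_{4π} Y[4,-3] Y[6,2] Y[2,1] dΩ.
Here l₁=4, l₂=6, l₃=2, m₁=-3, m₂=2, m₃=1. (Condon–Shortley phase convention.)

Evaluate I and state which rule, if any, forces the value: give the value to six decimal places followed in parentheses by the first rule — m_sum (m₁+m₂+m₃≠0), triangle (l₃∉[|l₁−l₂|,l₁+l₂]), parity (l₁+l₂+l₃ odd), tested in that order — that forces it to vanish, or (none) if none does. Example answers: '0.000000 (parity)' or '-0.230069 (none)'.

m-sum 0 ✓  L=12 even ✓  2≤2≤10 ✓
Π(2lᵢ+1) = 9×13×5 = 585
triangle coeff Δ(4,6,2) = 1/6435
Σ_t [4,4]: t=4:+1/2304 = 1/2304
(3j)²=5/143 [(4 6 2; 0 0 0)], sign=+1
Σ_t [7,7]: t=7:−1/30240 = -1/30240
(3j)²=32/6435 [(4 6 2; -3 2 1)], sign=+1
⇒ 4πI² = 160/1573
I = (+1)√(160/1573/(4π)) = 0.08996855
No selection rule forces the value: the integral is nonzero (none).

0.089969 (none)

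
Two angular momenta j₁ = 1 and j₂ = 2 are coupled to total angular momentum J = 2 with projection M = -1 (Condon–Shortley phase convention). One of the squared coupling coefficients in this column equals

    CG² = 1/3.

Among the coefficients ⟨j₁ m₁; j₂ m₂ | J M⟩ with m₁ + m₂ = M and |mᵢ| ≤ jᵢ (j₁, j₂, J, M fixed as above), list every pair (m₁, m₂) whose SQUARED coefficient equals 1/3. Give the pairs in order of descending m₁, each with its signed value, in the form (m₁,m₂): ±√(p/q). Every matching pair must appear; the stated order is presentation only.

(1,-2): +√(1/3)

Admissible pairs with m₁+m₂ = M = -1: (-1,0), (0,-1), (1,-2)
  (m₁,m₂)=(1,-2): CG² = 1/3, CG = +√(1/3)   ← matches the target
  (m₁,m₂)=(0,-1): CG² = 1/6, CG = +√(1/6)
  (m₁,m₂)=(-1,0): CG² = 1/2, CG = −√(1/2)
Pairs with CG² = 1/3: (1,-2): +√(1/3)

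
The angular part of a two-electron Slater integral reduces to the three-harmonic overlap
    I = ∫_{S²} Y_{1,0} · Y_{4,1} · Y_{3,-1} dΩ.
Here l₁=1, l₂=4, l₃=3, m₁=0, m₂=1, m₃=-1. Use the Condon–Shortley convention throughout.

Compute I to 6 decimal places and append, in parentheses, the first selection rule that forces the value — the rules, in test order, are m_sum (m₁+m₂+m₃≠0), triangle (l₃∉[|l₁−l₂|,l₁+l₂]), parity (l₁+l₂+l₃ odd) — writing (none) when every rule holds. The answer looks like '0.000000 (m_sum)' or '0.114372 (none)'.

-0.238414 (none)

Rules hold: Σm=0, L=8 even, 3≤3≤5.
N = 3·9·7 = 189
Δ = 2!·0!·6!/9! = 1/252
Racah Σ t=1..1: t=1:−1/36 = -1/36
⇒ 3j(1 4 3; 0 0 0)² = 4/63, sgn +1
Racah Σ t=1..1: t=1:−1/48 = -1/48
⇒ 3j(1 4 3; 0 1 -1)² = 5/84, sgn -1
4πI² = N·(3j₀)²·(3jₘ)² = 5/7
I = -1·√(0.714286/4π) = -0.23841361
No selection rule forces the value: the integral is nonzero (none).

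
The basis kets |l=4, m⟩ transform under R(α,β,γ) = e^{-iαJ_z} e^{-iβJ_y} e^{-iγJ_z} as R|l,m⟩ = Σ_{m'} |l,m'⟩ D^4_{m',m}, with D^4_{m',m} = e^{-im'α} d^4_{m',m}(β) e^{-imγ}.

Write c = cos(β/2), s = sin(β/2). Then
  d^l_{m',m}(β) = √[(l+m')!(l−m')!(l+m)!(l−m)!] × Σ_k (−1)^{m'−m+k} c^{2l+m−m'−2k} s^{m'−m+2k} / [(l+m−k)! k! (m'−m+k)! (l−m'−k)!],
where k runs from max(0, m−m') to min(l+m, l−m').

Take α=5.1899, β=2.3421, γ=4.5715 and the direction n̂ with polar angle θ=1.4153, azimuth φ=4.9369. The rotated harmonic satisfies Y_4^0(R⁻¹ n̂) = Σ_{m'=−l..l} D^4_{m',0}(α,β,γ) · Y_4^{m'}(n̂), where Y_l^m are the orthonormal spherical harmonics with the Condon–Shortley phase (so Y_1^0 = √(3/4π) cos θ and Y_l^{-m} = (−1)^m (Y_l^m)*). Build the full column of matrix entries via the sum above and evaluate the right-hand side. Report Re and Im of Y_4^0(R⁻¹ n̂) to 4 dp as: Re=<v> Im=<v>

Need the full column D^4_{m',0} for m'=−4..4 at α=5.1899, β=2.3421, γ=4.5715.
cos(β/2)=0.389185, sin(β/2)=0.921160
d^4_{-4,0}: single k=4 term ⇒ +0.138201;  D = -0.045990+0.130324i
d^4_{-3,0}: k∈[3..4] ⇒ +0.082575 -0.462600 = -0.380026;  D = +0.376399-0.052376i
d^4_{-2,0}: k∈[2..4] ⇒ +0.027972 -0.417881 +0.877895 = +0.487986;  D = -0.281856-0.398356i
d^4_{-1,0}: k∈[1..4] ⇒ +0.005571 -0.187262 +1.049079 -0.979525 = -0.112137;  D = -0.051535+0.099593i
d^4_{0,0}: k∈[0..4] ⇒ +0.000526 -0.047176 +0.594655 -1.480612 +0.518417 = -0.414189;  D = -0.414189+0.000000i
d^4_{1,0}: k∈[0..3] ⇒ -0.005571 +0.187262 -1.049079 +0.979525 = +0.112137;  D = +0.051535+0.099593i
d^4_{2,0}: k∈[0..2] ⇒ +0.027972 -0.417881 +0.877895 = +0.487986;  D = -0.281856+0.398356i
d^4_{3,0}: k∈[0..1] ⇒ -0.082575 +0.462600 = +0.380026;  D = -0.376399-0.052376i
d^4_{4,0}: single k=0 term ⇒ +0.138201;  D = -0.045990-0.130324i
Y_4^{m'}(θ=1.4153,φ=4.9369) and Σ D·Y over m':
  (-0.0460+0.1303i)·(+0.2627-0.3297i)  (+0.3764-0.0524i)·(-0.1166-0.1461i)  (-0.2819-0.3984i)·(+0.2448-0.1179i)  (-0.0515+0.0996i)·(-0.0456-0.1999i)  (-0.4142+0.0000i)·(+0.2434+0.0000i)  (+0.0515+0.0996i)·(+0.0456-0.1999i)  (-0.2819+0.3984i)·(+0.2448+0.1179i)  (-0.3764-0.0524i)·(+0.1166-0.1461i)  (-0.0460-0.1303i)·(+0.2627+0.3297i)
Y_4^0(R⁻¹ n̂) = -0.329514+0.000000i

Re=-0.3295 Im=0.0000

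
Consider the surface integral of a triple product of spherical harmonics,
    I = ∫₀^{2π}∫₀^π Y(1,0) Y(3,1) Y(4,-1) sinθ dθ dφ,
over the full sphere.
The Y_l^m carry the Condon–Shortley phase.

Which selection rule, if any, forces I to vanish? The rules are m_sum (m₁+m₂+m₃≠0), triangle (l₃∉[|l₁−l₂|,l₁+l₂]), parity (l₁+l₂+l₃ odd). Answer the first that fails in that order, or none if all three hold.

none

m₁+m₂+m₃ = 0 + 1 − 1 = 0  ✓
triangle: |1−3|=2 ≤ l₃=4 ≤ 1+3=4  ✓
parity: l₁+l₂+l₃ = 8 is even  ✓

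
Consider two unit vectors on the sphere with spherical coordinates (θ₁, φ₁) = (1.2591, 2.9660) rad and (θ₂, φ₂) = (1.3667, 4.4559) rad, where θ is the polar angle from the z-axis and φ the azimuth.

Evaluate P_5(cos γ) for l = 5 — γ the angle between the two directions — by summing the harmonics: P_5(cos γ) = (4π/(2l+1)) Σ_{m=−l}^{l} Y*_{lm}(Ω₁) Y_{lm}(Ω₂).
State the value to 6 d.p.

0.235419

Expand P_5 via completeness: Σ_{m} conj(Y_{5,m}) at Ω₁ times Y_{5,m} at Ω₂ —
  m=-5: (-0.231587, 0.278983) × (-0.400670, 0.118846) = (0.059634, -0.139303)  (running Σ = (0.059634, -0.139303))
  m=-4: (0.281988, -0.238660) × (0.141771, 0.233935) = (0.095809, 0.032132)  (running Σ = (0.155443, -0.107172))
  m=-3: (0.039598, -0.023030) × (-0.142451, 0.147064) = (-0.002254, 0.009104)  (running Σ = (0.153189, -0.098068))
  m=-2: (-0.317379, 0.116279) × (0.251623, 0.141733) = (-0.096341, -0.015725)  (running Σ = (0.056848, -0.113792))
  m=-1: (0.039301, -0.006973) × (-0.036625, 0.139648) = (-0.000466, 0.005744)  (running Σ = (0.056382, -0.108048))
  m=0: (0.321852, -0.000000) × (0.289914, 0.000000) = (0.093309, 0.000000)  (running Σ = (0.149692, -0.108048))
  m=1: (-0.039301, -0.006973) × (0.036625, 0.139648) = (-0.000466, -0.005744)  (running Σ = (0.149226, -0.113792))
  m=2: (-0.317379, -0.116279) × (0.251623, -0.141733) = (-0.096341, 0.015725)  (running Σ = (0.052886, -0.098068))
  m=3: (-0.039598, -0.023030) × (0.142451, 0.147064) = (-0.002254, -0.009104)  (running Σ = (0.050632, -0.107172))
  m=4: (0.281988, 0.238660) × (0.141771, -0.233935) = (0.095809, -0.032132)  (running Σ = (0.146440, -0.139303))
  m=5: (0.231587, 0.278983) × (0.400670, 0.118846) = (0.059634, 0.139303)  (running Σ = (0.206074, 0.000000))
Σ over m = (0.206074, 0.000000); ×(4π/11) → (0.235419, 0.000000). Real part: 0.235419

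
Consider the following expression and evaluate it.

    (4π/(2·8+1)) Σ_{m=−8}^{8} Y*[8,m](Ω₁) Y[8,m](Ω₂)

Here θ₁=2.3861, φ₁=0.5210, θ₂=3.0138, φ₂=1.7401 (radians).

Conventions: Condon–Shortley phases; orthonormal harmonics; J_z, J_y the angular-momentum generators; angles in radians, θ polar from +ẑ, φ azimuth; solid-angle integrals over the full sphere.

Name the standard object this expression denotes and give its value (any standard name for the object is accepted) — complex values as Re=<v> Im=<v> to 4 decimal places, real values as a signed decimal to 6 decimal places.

Legendre polynomial (addition theorem), +0.190507

This sum is the spherical-harmonic addition theorem: it equals the Legendre polynomial P_l(cos γ) of the angle γ between the two directions.
Summing Y*_{l m}(θ₁,φ₁)·Y_{l m}(θ₂,φ₂) over m ∈ [−8, 8]; prefactor 4π/(2·8+1) = 0.739198:
  m=-8: (-0.013038-0.021536i) × (+0.000000-0.000000i) = -0.000000+0.000000i  (running Σ = -0.000000+0.000000i)
  m=-7: (+0.093546+0.051763i) × (-0.000001-0.000000i) = -0.000000-0.000000i  (running Σ = -0.000000-0.000000i)
  m=-6: (-0.271706+0.004237i) × (-0.000012+0.000019i) = +0.000003-0.000005i  (running Σ = +0.000003-0.000005i)
  m=-5: (+0.381459-0.226895i) × (+0.000239+0.000211i) = +0.000139+0.000026i  (running Σ = +0.000142+0.000021i)
  m=-4: (-0.200923+0.356517i) × (+0.002666-0.002143i) = +0.000229+0.001381i  (running Σ = +0.000371+0.001402i)
  m=-3: (-0.000277-0.035532i) × (-0.013227-0.023764i) = -0.000841+0.000477i  (running Σ = -0.000470+0.001879i)
  m=-2: (-0.182793-0.312841i) × (-0.144370+0.050843i) = +0.042296+0.035871i  (running Σ = +0.041826+0.037750i)
  m=-1: (+0.189435+0.108715i) × (+0.091509+0.535330i) = -0.040863+0.111359i  (running Σ = +0.000962+0.149108i)
  m=0: (+0.302607-0.000000i) × (+0.845313+0.000000i) = +0.255797+0.000000i  (running Σ = +0.256759+0.149108i)
  m=1: (-0.189435+0.108715i) × (-0.091509+0.535330i) = -0.040863-0.111359i  (running Σ = +0.215896+0.037750i)
  m=2: (-0.182793+0.312841i) × (-0.144370-0.050843i) = +0.042296-0.035871i  (running Σ = +0.258192+0.001879i)
  m=3: (+0.000277-0.035532i) × (+0.013227-0.023764i) = -0.000841-0.000477i  (running Σ = +0.257351+0.001402i)
  m=4: (-0.200923-0.356517i) × (+0.002666+0.002143i) = +0.000229-0.001381i  (running Σ = +0.257580+0.000021i)
  m=5: (-0.381459-0.226895i) × (-0.000239+0.000211i) = +0.000139-0.000026i  (running Σ = +0.257719-0.000005i)
  m=6: (-0.271706-0.004237i) × (-0.000012-0.000019i) = +0.000003+0.000005i  (running Σ = +0.257722-0.000000i)
  m=7: (-0.093546+0.051763i) × (+0.000001-0.000000i) = -0.000000+0.000000i  (running Σ = +0.257722+0.000000i)
  m=8: (-0.013038+0.021536i) × (+0.000000+0.000000i) = -0.000000-0.000000i  (running Σ = +0.257722+0.000000i)
Σ over m = +0.257722+0.000000i; ×(4π/17) → +0.190507+0.000000i. Real part: 0.190507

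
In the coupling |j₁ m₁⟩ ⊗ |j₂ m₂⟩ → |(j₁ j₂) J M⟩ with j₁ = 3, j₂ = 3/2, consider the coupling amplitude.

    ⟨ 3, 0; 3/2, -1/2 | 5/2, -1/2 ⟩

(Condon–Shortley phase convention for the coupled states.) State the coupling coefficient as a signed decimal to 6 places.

√[6·2!4!1!/8! · 3!3!1!2!2!3!] = √(216/35)
  +(−1)^0/∏(0,2,3,1,1,0)! = 1/12  (running 1/12)
  +(−1)^1/∏(1,1,2,0,2,1)! = -1/4  (running -1/6)
⟨..|..⟩ = √(216/35)·(-1/6) = -0.414039

−√(6/35) ≈ -0.414039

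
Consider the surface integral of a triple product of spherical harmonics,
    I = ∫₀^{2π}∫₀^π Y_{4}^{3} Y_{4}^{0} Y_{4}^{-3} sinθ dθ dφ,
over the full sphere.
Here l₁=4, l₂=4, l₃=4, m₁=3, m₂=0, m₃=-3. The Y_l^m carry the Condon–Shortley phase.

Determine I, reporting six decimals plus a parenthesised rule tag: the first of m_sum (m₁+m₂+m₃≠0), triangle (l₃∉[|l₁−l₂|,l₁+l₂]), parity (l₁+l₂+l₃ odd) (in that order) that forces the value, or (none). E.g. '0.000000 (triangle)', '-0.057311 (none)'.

Rules hold: Σm=0, L=12 even, 0≤4≤8.
N = 9·9·9 = 729
Δ = 4!·4!·4!/13! = 1/450450
Racah Σ t=0..4: t=0:+1/13824 t=1:−1/216 t=2:+1/64 t=3:−1/216 t=4:+1/13824 = 5/768
⇒ 3j(4 4 4; 0 0 0)² = 18/1001, sgn +1
Racah Σ t=0..1: t=0:+1/3456 t=1:−1/864 = -1/1152
⇒ 3j(4 4 4; 3 0 -3)² = 7/286, sgn +1
4πI² = N·(3j₀)²·(3jₘ)² = 6561/20449
I = +1·√(0.320847/4π) = 0.15978796
No selection rule forces the value: the integral is nonzero (none).

0.159788 (none)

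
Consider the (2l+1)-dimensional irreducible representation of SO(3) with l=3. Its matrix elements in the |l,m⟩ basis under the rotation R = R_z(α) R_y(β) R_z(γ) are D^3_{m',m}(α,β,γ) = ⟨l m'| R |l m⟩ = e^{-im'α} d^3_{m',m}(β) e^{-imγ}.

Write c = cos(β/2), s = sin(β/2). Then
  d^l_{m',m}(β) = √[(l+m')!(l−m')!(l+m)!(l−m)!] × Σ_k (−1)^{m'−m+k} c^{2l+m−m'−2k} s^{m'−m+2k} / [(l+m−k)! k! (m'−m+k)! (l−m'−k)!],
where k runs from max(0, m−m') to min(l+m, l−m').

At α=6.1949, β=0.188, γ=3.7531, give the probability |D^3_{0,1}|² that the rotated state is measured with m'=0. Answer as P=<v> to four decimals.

D^3_{0,1}(6.1949,0.1880,3.7531) = e^{-i·0·6.1949}·d^3_{0,1}(0.1880)·e^{-i·1·3.7531}. Compute d first:
Half-angle: c=0.995585, s=0.093862. N=√(6·6·24·2)=41.569219
k∈{1,2,3} keeps every argument non-negative
  k=1: (−1)^0·41.5692/(12)·0.9956^5·0.0939^1 = +0.318032
  k=2: (−1)^1·41.5692/(4)·0.9956^3·0.0939^3 = -0.008480
  k=3: (−1)^2·41.5692/(12)·0.9956^1·0.0939^5 = +0.000025
d^3_{0,1}(0.1880) = +0.318032 -0.008480 +0.000025 = +0.309577
|D^3_{0,1}|² = |d^3_{0,1}(β)|² = (+0.309577)² = 0.095838 (the z-rotation phases have unit modulus)

P=0.0958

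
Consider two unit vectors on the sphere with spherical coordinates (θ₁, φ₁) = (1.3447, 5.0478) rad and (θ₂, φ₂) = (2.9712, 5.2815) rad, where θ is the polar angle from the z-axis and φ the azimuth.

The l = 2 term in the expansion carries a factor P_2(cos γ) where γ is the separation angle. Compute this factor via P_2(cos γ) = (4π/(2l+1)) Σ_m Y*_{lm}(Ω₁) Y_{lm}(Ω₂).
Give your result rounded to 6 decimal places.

Addition theorem: P_2(cos γ) = (4π/5) Σ_m Y*_{lm}(Ω₁) Y_{lm}(Ω₂), m = −2…2:
  [-2]  conj(Y_{2,-2})(Ω₁) = -0.28737 - 0.22805j ; Y_{2,-2}(Ω₂) = -0.00466 + 0.01008j ; Δ = 0.00364 - 0.00184j
  [-1]  conj(Y_{2,-1})(Ω₁) = 0.05555 - 0.15937j ; Y_{2,-1}(Ω₂) = -0.06957 - 0.10875j ; Δ = -0.02120 + 0.00505j
  [+0]  conj(Y_{2,0})(Ω₁) = -0.26784 + 0.00000j ; Y_{2,0}(Ω₂) = 0.60358 + 0.00000j ; Δ = -0.16166 + 0.00000j
  [+1]  conj(Y_{2,1})(Ω₁) = -0.05555 - 0.15937j ; Y_{2,1}(Ω₂) = 0.06957 - 0.10875j ; Δ = -0.02120 - 0.00505j
  [+2]  conj(Y_{2,2})(Ω₁) = -0.28737 + 0.22805j ; Y_{2,2}(Ω₂) = -0.00466 - 0.01008j ; Δ = 0.00364 + 0.00184j
Σ over m = -0.19678 + 0.00000j; ×(4π/5) → -0.49457 + 0.00000j. Real part: -0.494570

-0.494570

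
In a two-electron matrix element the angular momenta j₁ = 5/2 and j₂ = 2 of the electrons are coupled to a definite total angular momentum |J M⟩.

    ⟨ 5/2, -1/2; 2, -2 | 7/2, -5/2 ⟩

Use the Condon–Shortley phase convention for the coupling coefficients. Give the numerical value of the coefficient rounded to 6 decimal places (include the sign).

+0.712697  (= +√(32/63))

triangle: 1!·4!·3!/9! = 144/362880
(j±m)!: 2!·3!·0!·4!·1!·6! = 207360
prefactor² = (2J+1)·Δ·N² = 4608/7
  k=0: +1/(0!·1!·3!·0!·1!·3!) = 1/36
Σ = 1/36  ⇒  CG² = 4608/7·(1/36)² = 32/63
CG = +√(32/63) = +0.712697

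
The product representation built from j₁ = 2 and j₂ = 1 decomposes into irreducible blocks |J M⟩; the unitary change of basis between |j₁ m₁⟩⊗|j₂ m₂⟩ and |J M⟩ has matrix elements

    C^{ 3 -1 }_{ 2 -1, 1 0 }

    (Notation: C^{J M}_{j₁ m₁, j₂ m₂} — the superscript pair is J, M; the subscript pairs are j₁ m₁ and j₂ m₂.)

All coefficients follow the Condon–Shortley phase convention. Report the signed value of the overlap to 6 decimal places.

j₁+j₂−J=0  J+j₁−j₂=4  J−j₁+j₂=2  j₁+j₂+J+1=7
(j₁±m₁, j₂±m₂, J±M) = (1,3,1,1,2,4)
P² = 96/5
sum k=0..0:
  [0] +1/6 = 1/6
S = 1/6
C² = P²·S² = 8/15 ; C = +0.730297

+0.730297  (= +√(8/15))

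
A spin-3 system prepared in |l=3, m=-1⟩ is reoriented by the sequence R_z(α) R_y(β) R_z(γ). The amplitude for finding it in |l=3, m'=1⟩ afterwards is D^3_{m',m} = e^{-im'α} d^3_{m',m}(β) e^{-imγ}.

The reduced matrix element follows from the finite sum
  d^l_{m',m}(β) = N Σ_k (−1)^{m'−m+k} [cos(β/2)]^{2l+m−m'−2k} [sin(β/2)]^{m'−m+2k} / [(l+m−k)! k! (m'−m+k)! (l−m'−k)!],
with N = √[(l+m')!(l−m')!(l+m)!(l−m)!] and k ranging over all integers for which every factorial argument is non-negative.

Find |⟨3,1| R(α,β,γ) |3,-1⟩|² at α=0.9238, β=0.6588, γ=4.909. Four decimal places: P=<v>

First d^3_{1,-1}(β=0.6588), then the phase factors e^{-i(1)α} and e^{-i(-1)γ}:
Half-angle: c=0.946237, s=0.323475. N=√(24·2·2·24)=48.000000
The bounds max(0,m−m')=0 and min(l+m,l−m')=2 give 3 terms
  k=0: (−1)^2·48.0000/(8)·0.9462^4·0.3235^2 = +0.503307
  k=1: (−1)^3·48.0000/(6)·0.9462^2·0.3235^4 = -0.078425
  k=2: (−1)^4·48.0000/(48)·0.9462^0·0.3235^6 = +0.001146
d^3_{1,-1}(0.6588) = +0.503307 -0.078425 +0.001146 = +0.426027
|D^3_{1,-1}|² = |d^3_{1,-1}(β)|² = (+0.426027)² = 0.181499 (the z-rotation phases have unit modulus)

P=0.1815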